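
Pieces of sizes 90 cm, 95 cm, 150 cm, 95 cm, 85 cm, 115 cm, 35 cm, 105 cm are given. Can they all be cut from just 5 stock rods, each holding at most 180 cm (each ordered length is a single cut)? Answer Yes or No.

Total = 770 cm; ⌈770/180⌉ = 5.
The bound of 5 does not rule out 5, but exhaustive search shows no assignment into 5 stock rods of capacity 180 cm exists — the minimum is 6.

No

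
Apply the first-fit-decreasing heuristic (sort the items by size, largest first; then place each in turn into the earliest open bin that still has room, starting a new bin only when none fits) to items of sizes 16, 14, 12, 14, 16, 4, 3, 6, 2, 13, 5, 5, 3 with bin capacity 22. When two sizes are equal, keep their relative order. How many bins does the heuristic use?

Sorted descending: 16, 16, 14, 14, 13, 12, 6, 5, 5, 4, 3, 3, 2.
  16 → bin 1 (new)  [load 16/22]
  16 → bin 2 (new)  [load 16/22]
  14 → bin 3 (new)  [load 14/22]
  14 → bin 4 (new)  [load 14/22]
  13 → bin 5 (new)  [load 13/22]
  12 → bin 6 (new)  [load 12/22]
  6 → bin 1  [load 22/22]
  5 → bin 2  [load 21/22]
  5 → bin 3  [load 19/22]
  4 → bin 4  [load 18/22]
  3 → bin 3  [load 22/22]
  3 → bin 4  [load 21/22]
  2 → bin 5  [load 15/22]
6 bins opened.

6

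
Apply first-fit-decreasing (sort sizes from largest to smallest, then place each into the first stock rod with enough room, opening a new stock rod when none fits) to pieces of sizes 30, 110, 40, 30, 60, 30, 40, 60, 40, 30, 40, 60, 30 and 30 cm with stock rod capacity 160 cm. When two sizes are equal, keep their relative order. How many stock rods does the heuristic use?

5

Sorted descending: 110, 60, 60, 60, 40, 40, 40, 40, 30, 30, 30, 30, 30, 30.
  110 → stock rod 1 (new)  [load 110/160]
  60 → stock rod 2 (new)  [load 60/160]
  60 → stock rod 2  [load 120/160]
  60 → stock rod 3 (new)  [load 60/160]
  40 → stock rod 1  [load 150/160]
  40 → stock rod 2  [load 160/160]
  40 → stock rod 3  [load 100/160]
  40 → stock rod 3  [load 140/160]
  30 → stock rod 4 (new)  [load 30/160]
  30 → stock rod 4  [load 60/160]
  30 → stock rod 4  [load 90/160]
  30 → stock rod 4  [load 120/160]
  30 → stock rod 4  [load 150/160]
  30 → stock rod 5 (new)  [load 30/160]
5 stock rods opened.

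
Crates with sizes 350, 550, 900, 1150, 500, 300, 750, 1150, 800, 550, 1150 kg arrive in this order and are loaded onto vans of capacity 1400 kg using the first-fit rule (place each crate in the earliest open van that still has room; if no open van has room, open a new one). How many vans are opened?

7

  350 → van 1 (new)  [load 350/1400]
  550 → van 1  [load 900/1400]
  900 → van 2 (new)  [load 900/1400]
  1150 → van 3 (new)  [load 1150/1400]
  500 → van 1  [load 1400/1400]
  300 → van 2  [load 1200/1400]
  750 → van 4 (new)  [load 750/1400]
  1150 → van 5 (new)  [load 1150/1400]
  800 → van 6 (new)  [load 800/1400]
  550 → van 4  [load 1300/1400]
  1150 → van 7 (new)  [load 1150/1400]
7 vans opened.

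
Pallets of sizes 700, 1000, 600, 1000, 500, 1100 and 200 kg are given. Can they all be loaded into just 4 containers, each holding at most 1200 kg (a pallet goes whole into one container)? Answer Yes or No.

Total = 5100 kg; ⌈5100/1200⌉ = 5.
At least 5 containers are required, but only 4 are allowed.

No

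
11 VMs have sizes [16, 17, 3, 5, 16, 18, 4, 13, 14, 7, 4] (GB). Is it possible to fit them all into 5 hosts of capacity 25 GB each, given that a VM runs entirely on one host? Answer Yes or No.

No

Total = 117 GB; ⌈117/25⌉ = 5.
6 VMs each exceed half the capacity and cannot share a host, forcing at least 6 hosts.
At least 6 hosts are required, but only 5 are allowed.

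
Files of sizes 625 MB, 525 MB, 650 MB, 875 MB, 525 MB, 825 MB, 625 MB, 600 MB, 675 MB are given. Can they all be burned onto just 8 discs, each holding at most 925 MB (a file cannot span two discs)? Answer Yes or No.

Total = 5925 MB; ⌈5925/925⌉ = 7.
9 files each exceed half the capacity and cannot share a disc, forcing at least 9 discs.
At least 9 discs are required, but only 8 are allowed.

No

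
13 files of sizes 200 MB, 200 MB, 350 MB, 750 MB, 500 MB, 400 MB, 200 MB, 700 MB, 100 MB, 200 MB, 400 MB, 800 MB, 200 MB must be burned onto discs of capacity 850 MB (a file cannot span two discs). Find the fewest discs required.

7

Total = 800 + 750 + 700 + 500 + 400 + 400 + 350 + 200 + 200 + 200 + 200 + 200 + 100 = 5000 MB.
Lower bound: ⌈5000/850⌉ = 6 discs.
A packing using 7 discs:
  disc 1: 800 = 800
  disc 2: 750 + 100 = 850
  disc 3: 700 = 700
  disc 4: 500 + 350 = 850
  disc 5: 400 + 400 = 800
  disc 6: 200 + 200 + 200 + 200 = 800
  disc 7: 200 = 200
No arrangement into 6 discs stays within capacity, so 7 is optimal.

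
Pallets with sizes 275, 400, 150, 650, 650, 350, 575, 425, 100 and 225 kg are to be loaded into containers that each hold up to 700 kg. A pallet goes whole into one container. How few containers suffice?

Total = 650 + 650 + 575 + 425 + 400 + 350 + 275 + 225 + 150 + 100 = 3800 kg.
Lower bound: ⌈3800/700⌉ = 6 containers.
A packing using 6 containers:
  container 1: 650 = 650
  container 2: 650 = 650
  container 3: 575 + 100 = 675
  container 4: 425 + 275 = 700
  container 5: 400 + 225 = 625
  container 6: 350 + 150 = 500
This matches the lower bound, so 6 is optimal.

6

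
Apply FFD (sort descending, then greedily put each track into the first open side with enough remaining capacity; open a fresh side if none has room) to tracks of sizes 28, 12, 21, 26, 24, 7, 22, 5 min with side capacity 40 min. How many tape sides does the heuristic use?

5

Sorted descending: 28, 26, 24, 22, 21, 12, 7, 5.
  28 → side 1 (new)  [load 28/40]
  26 → side 2 (new)  [load 26/40]
  24 → side 3 (new)  [load 24/40]
  22 → side 4 (new)  [load 22/40]
  21 → side 5 (new)  [load 21/40]
  12 → side 1  [load 40/40]
  7 → side 2  [load 33/40]
  5 → side 2  [load 38/40]
5 tape sides opened.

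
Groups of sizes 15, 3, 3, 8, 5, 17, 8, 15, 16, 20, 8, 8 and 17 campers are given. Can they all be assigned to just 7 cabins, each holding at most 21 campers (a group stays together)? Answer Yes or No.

No

Total = 143 campers; ⌈143/21⌉ = 7.
The bound of 7 does not rule out 7, but exhaustive search shows no assignment into 7 cabins of capacity 21 campers exists — the minimum is 8.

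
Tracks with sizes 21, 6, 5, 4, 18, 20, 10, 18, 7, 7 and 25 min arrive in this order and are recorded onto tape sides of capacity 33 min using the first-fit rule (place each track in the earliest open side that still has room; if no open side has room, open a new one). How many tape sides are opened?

5

  21 → side 1 (new)  [load 21/33]
  6 → side 1  [load 27/33]
  5 → side 1  [load 32/33]
  4 → side 2 (new)  [load 4/33]
  18 → side 2  [load 22/33]
  20 → side 3 (new)  [load 20/33]
  10 → side 2  [load 32/33]
  18 → side 4 (new)  [load 18/33]
  7 → side 3  [load 27/33]
  7 → side 4  [load 25/33]
  25 → side 5 (new)  [load 25/33]
5 tape sides opened.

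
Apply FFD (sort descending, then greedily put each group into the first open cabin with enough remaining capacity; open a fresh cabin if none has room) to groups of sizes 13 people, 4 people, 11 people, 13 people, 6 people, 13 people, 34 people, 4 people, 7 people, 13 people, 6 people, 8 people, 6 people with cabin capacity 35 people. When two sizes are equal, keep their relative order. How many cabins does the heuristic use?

Sorted descending: 34, 13, 13, 13, 13, 11, 8, 7, 6, 6, 6, 4, 4.
  34 → cabin 1 (new)  [load 34/35]
  13 → cabin 2 (new)  [load 13/35]
  13 → cabin 2  [load 26/35]
  13 → cabin 3 (new)  [load 13/35]
  13 → cabin 3  [load 26/35]
  11 → cabin 4 (new)  [load 11/35]
  8 → cabin 2  [load 34/35]
  7 → cabin 3  [load 33/35]
  6 → cabin 4  [load 17/35]
  6 → cabin 4  [load 23/35]
  6 → cabin 4  [load 29/35]
  4 → cabin 4  [load 33/35]
  4 → cabin 5 (new)  [load 4/35]
5 cabins opened.

5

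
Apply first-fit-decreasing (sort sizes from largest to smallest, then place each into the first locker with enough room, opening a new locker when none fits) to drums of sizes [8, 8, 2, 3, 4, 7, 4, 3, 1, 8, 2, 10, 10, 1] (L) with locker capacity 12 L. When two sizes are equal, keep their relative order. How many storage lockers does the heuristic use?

6

Sorted descending: 10, 10, 8, 8, 8, 7, 4, 4, 3, 3, 2, 2, 1, 1.
  10 → locker 1 (new)  [load 10/12]
  10 → locker 2 (new)  [load 10/12]
  8 → locker 3 (new)  [load 8/12]
  8 → locker 4 (new)  [load 8/12]
  8 → locker 5 (new)  [load 8/12]
  7 → locker 6 (new)  [load 7/12]
  4 → locker 3  [load 12/12]
  4 → locker 4  [load 12/12]
  3 → locker 5  [load 11/12]
  3 → locker 6  [load 10/12]
  2 → locker 1  [load 12/12]
  2 → locker 2  [load 12/12]
  1 → locker 5  [load 12/12]
  1 → locker 6  [load 11/12]
6 storage lockers opened.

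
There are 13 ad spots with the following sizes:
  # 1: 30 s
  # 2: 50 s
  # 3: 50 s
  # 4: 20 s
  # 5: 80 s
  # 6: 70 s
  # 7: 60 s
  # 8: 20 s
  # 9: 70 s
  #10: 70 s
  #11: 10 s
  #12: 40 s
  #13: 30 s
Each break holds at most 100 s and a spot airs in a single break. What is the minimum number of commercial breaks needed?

6

Total = 80 + 70 + 70 + 70 + 60 + 50 + 50 + 40 + 30 + 30 + 20 + 20 + 10 = 600 s.
Lower bound: ⌈600/100⌉ = 6 commercial breaks.
A packing using 6 commercial breaks:
  break 1: 80 + 20 = 100
  break 2: 70 + 30 = 100
  break 3: 70 + 30 = 100
  break 4: 70 + 20 + 10 = 100
  break 5: 60 + 40 = 100
  break 6: 50 + 50 = 100
This matches the lower bound, so 6 is optimal.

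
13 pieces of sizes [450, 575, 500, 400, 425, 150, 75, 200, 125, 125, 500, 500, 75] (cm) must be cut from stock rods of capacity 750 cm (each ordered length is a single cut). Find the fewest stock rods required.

7

Total = 575 + 500 + 500 + 500 + 450 + 425 + 400 + 200 + 150 + 125 + 125 + 75 + 75 = 4100 cm.
Lower bound: ⌈4100/750⌉ = 6 stock rods.
Also, 7 pieces each exceed 375 cm, and no two of those can share a stock rod, so at least 7 stock rods are needed.
A packing using 7 stock rods:
  stock rod 1: 575 + 150 = 725
  stock rod 2: 500 + 200 = 700
  stock rod 3: 500 + 125 + 125 = 750
  stock rod 4: 500 + 75 + 75 = 650
  stock rod 5: 450 = 450
  stock rod 6: 425 = 425
  stock rod 7: 400 = 400
This matches the lower bound, so 7 is optimal.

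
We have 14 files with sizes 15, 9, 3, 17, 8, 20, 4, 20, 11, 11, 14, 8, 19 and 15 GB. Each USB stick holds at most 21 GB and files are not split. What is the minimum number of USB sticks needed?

Total = 20 + 20 + 19 + 17 + 15 + 15 + 14 + 11 + 11 + 9 + 8 + 8 + 4 + 3 = 174 GB.
Lower bound: ⌈174/21⌉ = 9 USB sticks.
A packing using 10 USB sticks:
  USB stick 1: 20 = 20
  USB stick 2: 20 = 20
  USB stick 3: 19 = 19
  USB stick 4: 17 + 4 = 21
  USB stick 5: 15 + 3 = 18
  USB stick 6: 15 = 15
  USB stick 7: 14 = 14
  USB stick 8: 11 + 9 = 20
  USB stick 9: 11 + 8 = 19
  USB stick 10: 8 = 8
No arrangement into 9 USB sticks stays within capacity, so 10 is optimal.

10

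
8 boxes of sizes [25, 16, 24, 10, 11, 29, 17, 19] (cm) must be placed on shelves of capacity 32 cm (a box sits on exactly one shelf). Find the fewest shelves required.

Total = 29 + 25 + 24 + 19 + 17 + 16 + 11 + 10 = 151 cm.
Lower bound: ⌈151/32⌉ = 5 shelves.
A packing using 6 shelves:
  shelf 1: 29 = 29
  shelf 2: 25 = 25
  shelf 3: 24 = 24
  shelf 4: 19 + 11 = 30
  shelf 5: 17 + 10 = 27
  shelf 6: 16 = 16
No arrangement into 5 shelves stays within capacity, so 6 is optimal.

6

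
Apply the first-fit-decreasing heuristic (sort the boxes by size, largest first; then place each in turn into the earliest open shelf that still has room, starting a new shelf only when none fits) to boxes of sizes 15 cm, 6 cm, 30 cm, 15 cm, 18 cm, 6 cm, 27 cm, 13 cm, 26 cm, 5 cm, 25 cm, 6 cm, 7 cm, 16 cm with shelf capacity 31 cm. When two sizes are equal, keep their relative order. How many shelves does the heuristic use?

8

Sorted descending: 30, 27, 26, 25, 18, 16, 15, 15, 13, 7, 6, 6, 6, 5.
  30 → shelf 1 (new)  [load 30/31]
  27 → shelf 2 (new)  [load 27/31]
  26 → shelf 3 (new)  [load 26/31]
  25 → shelf 4 (new)  [load 25/31]
  18 → shelf 5 (new)  [load 18/31]
  16 → shelf 6 (new)  [load 16/31]
  15 → shelf 6  [load 31/31]
  15 → shelf 7 (new)  [load 15/31]
  13 → shelf 5  [load 31/31]
  7 → shelf 7  [load 22/31]
  6 → shelf 4  [load 31/31]
  6 → shelf 7  [load 28/31]
  6 → shelf 8 (new)  [load 6/31]
  5 → shelf 3  [load 31/31]
8 shelves opened.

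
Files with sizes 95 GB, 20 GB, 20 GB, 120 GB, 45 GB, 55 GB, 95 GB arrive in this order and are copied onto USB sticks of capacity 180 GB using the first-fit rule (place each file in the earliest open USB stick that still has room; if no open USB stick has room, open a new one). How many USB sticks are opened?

3

  95 → USB stick 1 (new)  [load 95/180]
  20 → USB stick 1  [load 115/180]
  20 → USB stick 1  [load 135/180]
  120 → USB stick 2 (new)  [load 120/180]
  45 → USB stick 1  [load 180/180]
  55 → USB stick 2  [load 175/180]
  95 → USB stick 3 (new)  [load 95/180]
3 USB sticks opened.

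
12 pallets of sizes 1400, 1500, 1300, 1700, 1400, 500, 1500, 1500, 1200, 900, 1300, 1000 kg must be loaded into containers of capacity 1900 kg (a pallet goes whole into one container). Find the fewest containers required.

Total = 1700 + 1500 + 1500 + 1500 + 1400 + 1400 + 1300 + 1300 + 1200 + 1000 + 900 + 500 = 15200 kg.
Lower bound: ⌈15200/1900⌉ = 8 containers.
Also, 10 pallets each exceed 950 kg, and no two of those can share a container, so at least 10 containers are needed.
A packing using 10 containers:
  container 1: 1700 = 1700
  container 2: 1500 = 1500
  container 3: 1500 = 1500
  container 4: 1500 = 1500
  container 5: 1400 + 500 = 1900
  container 6: 1400 = 1400
  container 7: 1300 = 1300
  container 8: 1300 = 1300
  container 9: 1200 = 1200
  container 10: 1000 + 900 = 1900
This matches the lower bound, so 10 is optimal.

10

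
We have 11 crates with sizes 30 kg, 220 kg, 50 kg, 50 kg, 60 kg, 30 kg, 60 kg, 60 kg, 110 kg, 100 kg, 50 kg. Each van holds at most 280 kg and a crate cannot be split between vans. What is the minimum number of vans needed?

Total = 220 + 110 + 100 + 60 + 60 + 60 + 50 + 50 + 50 + 30 + 30 = 820 kg.
Lower bound: ⌈820/280⌉ = 3 vans.
A packing using 3 vans:
  van 1: 220 + 60 = 280
  van 2: 110 + 100 + 60 = 270
  van 3: 60 + 50 + 50 + 50 + 30 + 30 = 270
This matches the lower bound, so 3 is optimal.

3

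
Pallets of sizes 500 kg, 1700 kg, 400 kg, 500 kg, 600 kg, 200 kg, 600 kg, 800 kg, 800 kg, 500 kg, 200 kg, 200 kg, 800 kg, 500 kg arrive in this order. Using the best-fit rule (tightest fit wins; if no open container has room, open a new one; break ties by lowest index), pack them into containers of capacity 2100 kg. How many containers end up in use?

  500 → container 1 (new)  [load 500/2100]
  1700 → container 2 (new)  [load 1700/2100]
  400 → container 2  [load 2100/2100]
  500 → container 1  [load 1000/2100]
  600 → container 1  [load 1600/2100]
  200 → container 1  [load 1800/2100]
  600 → container 3 (new)  [load 600/2100]
  800 → container 3  [load 1400/2100]
  800 → container 4 (new)  [load 800/2100]
  500 → container 3  [load 1900/2100]
  200 → container 3  [load 2100/2100]
  200 → container 1  [load 2000/2100]
  800 → container 4  [load 1600/2100]
  500 → container 4  [load 2100/2100]
4 containers opened.

4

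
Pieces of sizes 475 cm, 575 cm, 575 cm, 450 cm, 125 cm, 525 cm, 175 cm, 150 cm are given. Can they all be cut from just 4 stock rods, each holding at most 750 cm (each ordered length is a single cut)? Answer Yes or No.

Total = 3050 cm; ⌈3050/750⌉ = 5.
At least 5 stock rods are required, but only 4 are allowed.

No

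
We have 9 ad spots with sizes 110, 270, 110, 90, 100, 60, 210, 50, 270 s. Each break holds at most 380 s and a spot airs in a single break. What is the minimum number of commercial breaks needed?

4

Total = 270 + 270 + 210 + 110 + 110 + 100 + 90 + 60 + 50 = 1270 s.
Lower bound: ⌈1270/380⌉ = 4 commercial breaks.
A packing using 4 commercial breaks:
  break 1: 270 + 110 = 380
  break 2: 270 + 110 = 380
  break 3: 210 + 100 + 60 = 370
  break 4: 90 + 50 = 140
This matches the lower bound, so 4 is optimal.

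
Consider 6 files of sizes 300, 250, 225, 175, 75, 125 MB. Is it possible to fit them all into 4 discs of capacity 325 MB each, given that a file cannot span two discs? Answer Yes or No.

Yes

A valid assignment using 4 discs:
  disc 1: 300 = 300
  disc 2: 250 + 75 = 325
  disc 3: 225 = 225
  disc 4: 175 + 125 = 300
Every load is within 325 MB, so 4 discs suffice.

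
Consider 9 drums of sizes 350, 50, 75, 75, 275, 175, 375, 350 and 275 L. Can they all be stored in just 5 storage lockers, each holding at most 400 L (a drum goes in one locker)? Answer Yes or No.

No

Total = 2000 L; ⌈2000/400⌉ = 5.
The bound of 5 does not rule out 5, but exhaustive search shows no assignment into 5 storage lockers of capacity 400 L exists — the minimum is 6.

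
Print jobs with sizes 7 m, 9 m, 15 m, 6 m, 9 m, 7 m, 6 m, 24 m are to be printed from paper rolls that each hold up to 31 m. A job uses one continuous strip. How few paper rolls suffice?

Total = 24 + 15 + 9 + 9 + 7 + 7 + 6 + 6 = 83 m.
Lower bound: ⌈83/31⌉ = 3 paper rolls.
A packing using 3 paper rolls:
  roll 1: 24 + 7 = 31
  roll 2: 15 + 9 + 7 = 31
  roll 3: 9 + 6 + 6 = 21
This matches the lower bound, so 3 is optimal.

3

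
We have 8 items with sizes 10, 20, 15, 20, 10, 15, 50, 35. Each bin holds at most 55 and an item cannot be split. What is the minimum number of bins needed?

Total = 50 + 35 + 20 + 20 + 15 + 15 + 10 + 10 = 175.
Lower bound: ⌈175/55⌉ = 4 bins.
A packing using 4 bins:
  bin 1: 50 = 50
  bin 2: 35 + 20 = 55
  bin 3: 20 + 15 + 15 = 50
  bin 4: 10 + 10 = 20
This matches the lower bound, so 4 is optimal.

4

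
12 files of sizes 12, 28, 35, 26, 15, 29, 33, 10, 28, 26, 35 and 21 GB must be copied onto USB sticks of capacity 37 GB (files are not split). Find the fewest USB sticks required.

10

Total = 35 + 35 + 33 + 29 + 28 + 28 + 26 + 26 + 21 + 15 + 12 + 10 = 298 GB.
Lower bound: ⌈298/37⌉ = 9 USB sticks.
A packing using 10 USB sticks:
  USB stick 1: 35 = 35
  USB stick 2: 35 = 35
  USB stick 3: 33 = 33
  USB stick 4: 29 = 29
  USB stick 5: 28 = 28
  USB stick 6: 28 = 28
  USB stick 7: 26 + 10 = 36
  USB stick 8: 26 = 26
  USB stick 9: 21 + 15 = 36
  USB stick 10: 12 = 12
No arrangement into 9 USB sticks stays within capacity, so 10 is optimal.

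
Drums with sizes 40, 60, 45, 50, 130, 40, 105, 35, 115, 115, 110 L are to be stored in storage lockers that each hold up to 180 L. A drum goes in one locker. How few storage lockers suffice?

Total = 130 + 115 + 115 + 110 + 105 + 60 + 50 + 45 + 40 + 40 + 35 = 845 L.
Lower bound: ⌈845/180⌉ = 5 storage lockers.
A packing using 5 storage lockers:
  locker 1: 130 + 50 = 180
  locker 2: 115 + 60 = 175
  locker 3: 115 + 45 = 160
  locker 4: 110 + 40 = 150
  locker 5: 105 + 40 + 35 = 180
This matches the lower bound, so 5 is optimal.

5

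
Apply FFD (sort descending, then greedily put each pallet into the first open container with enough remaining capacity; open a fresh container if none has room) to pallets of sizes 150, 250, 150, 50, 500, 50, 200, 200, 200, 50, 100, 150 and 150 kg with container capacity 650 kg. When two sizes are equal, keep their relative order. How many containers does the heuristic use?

4

Sorted descending: 500, 250, 200, 200, 200, 150, 150, 150, 150, 100, 50, 50, 50.
  500 → container 1 (new)  [load 500/650]
  250 → container 2 (new)  [load 250/650]
  200 → container 2  [load 450/650]
  200 → container 2  [load 650/650]
  200 → container 3 (new)  [load 200/650]
  150 → container 1  [load 650/650]
  150 → container 3  [load 350/650]
  150 → container 3  [load 500/650]
  150 → container 3  [load 650/650]
  100 → container 4 (new)  [load 100/650]
  50 → container 4  [load 150/650]
  50 → container 4  [load 200/650]
  50 → container 4  [load 250/650]
4 containers opened.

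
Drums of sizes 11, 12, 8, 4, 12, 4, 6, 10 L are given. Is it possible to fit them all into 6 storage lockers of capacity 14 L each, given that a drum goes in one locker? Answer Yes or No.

A valid assignment using 6 storage lockers:
  locker 1: 12 = 12
  locker 2: 12 = 12
  locker 3: 11 = 11
  locker 4: 10 + 4 = 14
  locker 5: 8 + 6 = 14
  locker 6: 4 = 4
Every load is within 14 L, so 6 storage lockers suffice.

Yes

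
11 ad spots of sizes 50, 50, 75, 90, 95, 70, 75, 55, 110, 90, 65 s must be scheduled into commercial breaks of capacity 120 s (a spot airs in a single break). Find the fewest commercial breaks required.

9

Total = 110 + 95 + 90 + 90 + 75 + 75 + 70 + 65 + 55 + 50 + 50 = 825 s.
Lower bound: ⌈825/120⌉ = 7 commercial breaks.
Also, 8 ad spots each exceed 60 s, and no two of those can share a break, so at least 8 commercial breaks are needed.
A packing using 9 commercial breaks:
  break 1: 110 = 110
  break 2: 95 = 95
  break 3: 90 = 90
  break 4: 90 = 90
  break 5: 75 = 75
  break 6: 75 = 75
  break 7: 70 + 50 = 120
  break 8: 65 + 55 = 120
  break 9: 50 = 50
No arrangement into 8 commercial breaks stays within capacity, so 9 is optimal.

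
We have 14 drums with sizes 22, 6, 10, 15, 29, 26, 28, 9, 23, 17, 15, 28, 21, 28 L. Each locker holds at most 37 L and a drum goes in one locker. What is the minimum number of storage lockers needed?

9

Total = 29 + 28 + 28 + 28 + 26 + 23 + 22 + 21 + 17 + 15 + 15 + 10 + 9 + 6 = 277 L.
Lower bound: ⌈277/37⌉ = 8 storage lockers.
A packing using 9 storage lockers:
  locker 1: 29 + 6 = 35
  locker 2: 28 + 9 = 37
  locker 3: 28 = 28
  locker 4: 28 = 28
  locker 5: 26 + 10 = 36
  locker 6: 23 = 23
  locker 7: 22 + 15 = 37
  locker 8: 21 + 15 = 36
  locker 9: 17 = 17
No arrangement into 8 storage lockers stays within capacity, so 9 is optimal.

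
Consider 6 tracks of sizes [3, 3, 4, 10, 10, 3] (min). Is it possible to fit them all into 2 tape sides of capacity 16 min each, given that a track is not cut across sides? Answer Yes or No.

No

Total = 33 min; ⌈33/16⌉ = 3.
At least 3 tape sides are required, but only 2 are allowed.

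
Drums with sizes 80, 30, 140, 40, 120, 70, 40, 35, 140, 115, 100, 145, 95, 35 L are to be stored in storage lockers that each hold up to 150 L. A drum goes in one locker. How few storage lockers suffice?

Total = 145 + 140 + 140 + 120 + 115 + 100 + 95 + 80 + 70 + 40 + 40 + 35 + 35 + 30 = 1185 L.
Lower bound: ⌈1185/150⌉ = 8 storage lockers.
A packing using 9 storage lockers:
  locker 1: 145 = 145
  locker 2: 140 = 140
  locker 3: 140 = 140
  locker 4: 120 + 30 = 150
  locker 5: 115 + 35 = 150
  locker 6: 100 + 40 = 140
  locker 7: 95 + 40 = 135
  locker 8: 80 + 70 = 150
  locker 9: 35 = 35
No arrangement into 8 storage lockers stays within capacity, so 9 is optimal.

9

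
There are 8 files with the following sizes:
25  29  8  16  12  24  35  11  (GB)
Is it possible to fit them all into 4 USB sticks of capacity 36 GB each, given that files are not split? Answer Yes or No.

Total = 160 GB; ⌈160/36⌉ = 5.
At least 5 USB sticks are required, but only 4 are allowed.

No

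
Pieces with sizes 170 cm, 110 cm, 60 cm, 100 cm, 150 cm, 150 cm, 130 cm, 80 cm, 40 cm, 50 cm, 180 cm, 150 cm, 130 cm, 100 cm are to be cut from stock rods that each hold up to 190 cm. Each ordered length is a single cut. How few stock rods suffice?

Total = 180 + 170 + 150 + 150 + 150 + 130 + 130 + 110 + 100 + 100 + 80 + 60 + 50 + 40 = 1600 cm.
Lower bound: ⌈1600/190⌉ = 9 stock rods.
Also, 10 pieces each exceed 95 cm, and no two of those can share a stock rod, so at least 10 stock rods are needed.
A packing using 10 stock rods:
  stock rod 1: 180 = 180
  stock rod 2: 170 = 170
  stock rod 3: 150 + 40 = 190
  stock rod 4: 150 = 150
  stock rod 5: 150 = 150
  stock rod 6: 130 + 60 = 190
  stock rod 7: 130 + 50 = 180
  stock rod 8: 110 + 80 = 190
  stock rod 9: 100 = 100
  stock rod 10: 100 = 100
This matches the lower bound, so 10 is optimal.

10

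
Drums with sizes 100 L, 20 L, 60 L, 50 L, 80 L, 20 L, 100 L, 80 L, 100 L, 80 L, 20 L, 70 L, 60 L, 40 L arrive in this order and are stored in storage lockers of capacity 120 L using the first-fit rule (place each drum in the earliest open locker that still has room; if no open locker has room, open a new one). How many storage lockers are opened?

9

  100 → locker 1 (new)  [load 100/120]
  20 → locker 1  [load 120/120]
  60 → locker 2 (new)  [load 60/120]
  50 → locker 2  [load 110/120]
  80 → locker 3 (new)  [load 80/120]
  20 → locker 3  [load 100/120]
  100 → locker 4 (new)  [load 100/120]
  80 → locker 5 (new)  [load 80/120]
  100 → locker 6 (new)  [load 100/120]
  80 → locker 7 (new)  [load 80/120]
  20 → locker 3  [load 120/120]
  70 → locker 8 (new)  [load 70/120]
  60 → locker 9 (new)  [load 60/120]
  40 → locker 5  [load 120/120]
9 storage lockers opened.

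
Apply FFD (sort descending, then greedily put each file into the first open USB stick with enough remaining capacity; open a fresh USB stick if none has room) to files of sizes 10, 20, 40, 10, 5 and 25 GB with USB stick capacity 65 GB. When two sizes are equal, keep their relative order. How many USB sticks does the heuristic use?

Sorted descending: 40, 25, 20, 10, 10, 5.
  40 → USB stick 1 (new)  [load 40/65]
  25 → USB stick 1  [load 65/65]
  20 → USB stick 2 (new)  [load 20/65]
  10 → USB stick 2  [load 30/65]
  10 → USB stick 2  [load 40/65]
  5 → USB stick 2  [load 45/65]
2 USB sticks opened.

2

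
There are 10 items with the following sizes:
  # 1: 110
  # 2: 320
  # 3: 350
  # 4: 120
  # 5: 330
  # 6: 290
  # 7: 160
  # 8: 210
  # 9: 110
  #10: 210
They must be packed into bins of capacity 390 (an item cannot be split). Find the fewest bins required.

Total = 350 + 330 + 320 + 290 + 210 + 210 + 160 + 120 + 110 + 110 = 2210.
Lower bound: ⌈2210/390⌉ = 6 bins.
A packing using 7 bins:
  bin 1: 350 = 350
  bin 2: 330 = 330
  bin 3: 320 = 320
  bin 4: 290 = 290
  bin 5: 210 + 160 = 370
  bin 6: 210 + 120 = 330
  bin 7: 110 + 110 = 220
No arrangement into 6 bins stays within capacity, so 7 is optimal.

7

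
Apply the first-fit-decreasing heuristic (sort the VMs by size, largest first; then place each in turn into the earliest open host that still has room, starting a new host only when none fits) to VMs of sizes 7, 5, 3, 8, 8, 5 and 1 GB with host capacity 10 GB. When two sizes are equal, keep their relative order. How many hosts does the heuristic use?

Sorted descending: 8, 8, 7, 5, 5, 3, 1.
  8 → host 1 (new)  [load 8/10]
  8 → host 2 (new)  [load 8/10]
  7 → host 3 (new)  [load 7/10]
  5 → host 4 (new)  [load 5/10]
  5 → host 4  [load 10/10]
  3 → host 3  [load 10/10]
  1 → host 1  [load 9/10]
4 hosts opened.

4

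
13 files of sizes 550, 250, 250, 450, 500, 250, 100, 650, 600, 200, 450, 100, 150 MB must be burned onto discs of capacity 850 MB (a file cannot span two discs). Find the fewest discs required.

Total = 650 + 600 + 550 + 500 + 450 + 450 + 250 + 250 + 250 + 200 + 150 + 100 + 100 = 4500 MB.
Lower bound: ⌈4500/850⌉ = 6 discs.
A packing using 6 discs:
  disc 1: 650 + 200 = 850
  disc 2: 600 + 250 = 850
  disc 3: 550 + 250 = 800
  disc 4: 500 + 250 + 100 = 850
  disc 5: 450 + 150 + 100 = 700
  disc 6: 450 = 450
This matches the lower bound, so 6 is optimal.

6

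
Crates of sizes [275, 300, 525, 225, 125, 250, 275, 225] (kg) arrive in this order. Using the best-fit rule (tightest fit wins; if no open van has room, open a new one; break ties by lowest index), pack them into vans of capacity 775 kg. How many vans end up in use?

3

  275 → van 1 (new)  [load 275/775]
  300 → van 1  [load 575/775]
  525 → van 2 (new)  [load 525/775]
  225 → van 2  [load 750/775]
  125 → van 1  [load 700/775]
  250 → van 3 (new)  [load 250/775]
  275 → van 3  [load 525/775]
  225 → van 3  [load 750/775]
3 vans opened.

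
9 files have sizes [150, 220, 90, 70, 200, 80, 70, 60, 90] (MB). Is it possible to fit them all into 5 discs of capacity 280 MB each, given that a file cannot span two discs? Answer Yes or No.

Yes

A valid assignment using 4 discs:
  disc 1: 220 + 60 = 280
  disc 2: 200 + 80 = 280
  disc 3: 150 + 90 = 240
  disc 4: 90 + 70 + 70 = 230
That uses only 4 ≤ 5, so 5 discs are enough.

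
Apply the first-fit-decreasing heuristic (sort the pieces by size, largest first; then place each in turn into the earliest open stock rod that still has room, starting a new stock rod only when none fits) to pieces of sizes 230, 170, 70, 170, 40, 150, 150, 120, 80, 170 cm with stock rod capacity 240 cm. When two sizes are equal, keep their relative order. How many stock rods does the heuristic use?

7

Sorted descending: 230, 170, 170, 170, 150, 150, 120, 80, 70, 40.
  230 → stock rod 1 (new)  [load 230/240]
  170 → stock rod 2 (new)  [load 170/240]
  170 → stock rod 3 (new)  [load 170/240]
  170 → stock rod 4 (new)  [load 170/240]
  150 → stock rod 5 (new)  [load 150/240]
  150 → stock rod 6 (new)  [load 150/240]
  120 → stock rod 7 (new)  [load 120/240]
  80 → stock rod 5  [load 230/240]
  70 → stock rod 2  [load 240/240]
  40 → stock rod 3  [load 210/240]
7 stock rods opened.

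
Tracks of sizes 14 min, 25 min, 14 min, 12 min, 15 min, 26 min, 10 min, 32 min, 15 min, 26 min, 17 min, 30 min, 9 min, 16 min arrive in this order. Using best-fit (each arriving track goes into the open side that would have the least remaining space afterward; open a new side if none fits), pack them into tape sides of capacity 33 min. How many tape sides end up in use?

10

  14 → side 1 (new)  [load 14/33]
  25 → side 2 (new)  [load 25/33]
  14 → side 1  [load 28/33]
  12 → side 3 (new)  [load 12/33]
  15 → side 3  [load 27/33]
  26 → side 4 (new)  [load 26/33]
  10 → side 5 (new)  [load 10/33]
  32 → side 6 (new)  [load 32/33]
  15 → side 5  [load 25/33]
  26 → side 7 (new)  [load 26/33]
  17 → side 8 (new)  [load 17/33]
  30 → side 9 (new)  [load 30/33]
  9 → side 8  [load 26/33]
  16 → side 10 (new)  [load 16/33]
10 tape sides opened.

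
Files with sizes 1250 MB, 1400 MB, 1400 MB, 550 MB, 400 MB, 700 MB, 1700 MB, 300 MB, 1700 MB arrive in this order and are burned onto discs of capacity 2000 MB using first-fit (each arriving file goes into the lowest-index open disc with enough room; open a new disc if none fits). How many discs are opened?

6

  1250 → disc 1 (new)  [load 1250/2000]
  1400 → disc 2 (new)  [load 1400/2000]
  1400 → disc 3 (new)  [load 1400/2000]
  550 → disc 1  [load 1800/2000]
  400 → disc 2  [load 1800/2000]
  700 → disc 4 (new)  [load 700/2000]
  1700 → disc 5 (new)  [load 1700/2000]
  300 → disc 3  [load 1700/2000]
  1700 → disc 6 (new)  [load 1700/2000]
6 discs opened.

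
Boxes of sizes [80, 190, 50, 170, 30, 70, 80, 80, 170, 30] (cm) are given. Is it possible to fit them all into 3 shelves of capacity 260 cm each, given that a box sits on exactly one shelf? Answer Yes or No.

No

Total = 950 cm; ⌈950/260⌉ = 4.
At least 4 shelves are required, but only 3 are allowed.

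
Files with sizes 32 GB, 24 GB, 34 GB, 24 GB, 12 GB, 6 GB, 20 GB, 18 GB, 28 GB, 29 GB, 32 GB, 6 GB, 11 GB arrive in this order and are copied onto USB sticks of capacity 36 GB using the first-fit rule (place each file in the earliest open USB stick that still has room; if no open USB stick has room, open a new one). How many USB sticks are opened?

  32 → USB stick 1 (new)  [load 32/36]
  24 → USB stick 2 (new)  [load 24/36]
  34 → USB stick 3 (new)  [load 34/36]
  24 → USB stick 4 (new)  [load 24/36]
  12 → USB stick 2  [load 36/36]
  6 → USB stick 4  [load 30/36]
  20 → USB stick 5 (new)  [load 20/36]
  18 → USB stick 6 (new)  [load 18/36]
  28 → USB stick 7 (new)  [load 28/36]
  29 → USB stick 8 (new)  [load 29/36]
  32 → USB stick 9 (new)  [load 32/36]
  6 → USB stick 4  [load 36/36]
  11 → USB stick 5  [load 31/36]
9 USB sticks opened.

9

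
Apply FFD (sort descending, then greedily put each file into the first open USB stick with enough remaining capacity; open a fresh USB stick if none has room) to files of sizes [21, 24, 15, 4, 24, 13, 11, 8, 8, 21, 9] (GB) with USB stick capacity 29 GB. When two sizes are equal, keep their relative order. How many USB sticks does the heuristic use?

6

Sorted descending: 24, 24, 21, 21, 15, 13, 11, 9, 8, 8, 4.
  24 → USB stick 1 (new)  [load 24/29]
  24 → USB stick 2 (new)  [load 24/29]
  21 → USB stick 3 (new)  [load 21/29]
  21 → USB stick 4 (new)  [load 21/29]
  15 → USB stick 5 (new)  [load 15/29]
  13 → USB stick 5  [load 28/29]
  11 → USB stick 6 (new)  [load 11/29]
  9 → USB stick 6  [load 20/29]
  8 → USB stick 3  [load 29/29]
  8 → USB stick 4  [load 29/29]
  4 → USB stick 1  [load 28/29]
6 USB sticks opened.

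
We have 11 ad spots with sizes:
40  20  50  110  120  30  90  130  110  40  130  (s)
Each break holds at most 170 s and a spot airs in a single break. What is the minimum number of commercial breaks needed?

Total = 130 + 130 + 120 + 110 + 110 + 90 + 50 + 40 + 40 + 30 + 20 = 870 s.
Lower bound: ⌈870/170⌉ = 6 commercial breaks.
A packing using 6 commercial breaks:
  break 1: 130 + 40 = 170
  break 2: 130 + 40 = 170
  break 3: 120 + 50 = 170
  break 4: 110 + 30 + 20 = 160
  break 5: 110 = 110
  break 6: 90 = 90
This matches the lower bound, so 6 is optimal.

6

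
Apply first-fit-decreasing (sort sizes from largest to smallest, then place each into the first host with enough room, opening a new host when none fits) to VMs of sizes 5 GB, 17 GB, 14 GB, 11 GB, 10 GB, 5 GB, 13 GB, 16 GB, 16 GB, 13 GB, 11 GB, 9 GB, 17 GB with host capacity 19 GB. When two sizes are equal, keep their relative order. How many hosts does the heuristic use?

Sorted descending: 17, 17, 16, 16, 14, 13, 13, 11, 11, 10, 9, 5, 5.
  17 → host 1 (new)  [load 17/19]
  17 → host 2 (new)  [load 17/19]
  16 → host 3 (new)  [load 16/19]
  16 → host 4 (new)  [load 16/19]
  14 → host 5 (new)  [load 14/19]
  13 → host 6 (new)  [load 13/19]
  13 → host 7 (new)  [load 13/19]
  11 → host 8 (new)  [load 11/19]
  11 → host 9 (new)  [load 11/19]
  10 → host 10 (new)  [load 10/19]
  9 → host 10  [load 19/19]
  5 → host 5  [load 19/19]
  5 → host 6  [load 18/19]
10 hosts opened.

10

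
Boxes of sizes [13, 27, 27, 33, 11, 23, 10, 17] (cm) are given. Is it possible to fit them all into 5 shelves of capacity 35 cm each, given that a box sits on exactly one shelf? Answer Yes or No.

No

Total = 161 cm; ⌈161/35⌉ = 5.
The bound of 5 does not rule out 5, but exhaustive search shows no assignment into 5 shelves of capacity 35 cm exists — the minimum is 6.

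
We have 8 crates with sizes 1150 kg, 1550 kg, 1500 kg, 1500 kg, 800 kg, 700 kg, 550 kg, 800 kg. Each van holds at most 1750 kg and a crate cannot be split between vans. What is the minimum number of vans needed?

Total = 1550 + 1500 + 1500 + 1150 + 800 + 800 + 700 + 550 = 8550 kg.
Lower bound: ⌈8550/1750⌉ = 5 vans.
A packing using 6 vans:
  van 1: 1550 = 1550
  van 2: 1500 = 1500
  van 3: 1500 = 1500
  van 4: 1150 + 550 = 1700
  van 5: 800 + 800 = 1600
  van 6: 700 = 700
No arrangement into 5 vans stays within capacity, so 6 is optimal.

6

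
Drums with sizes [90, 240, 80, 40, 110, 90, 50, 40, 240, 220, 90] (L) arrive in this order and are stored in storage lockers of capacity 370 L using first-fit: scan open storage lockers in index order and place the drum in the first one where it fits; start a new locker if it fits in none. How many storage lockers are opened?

4

  90 → locker 1 (new)  [load 90/370]
  240 → locker 1  [load 330/370]
  80 → locker 2 (new)  [load 80/370]
  40 → locker 1  [load 370/370]
  110 → locker 2  [load 190/370]
  90 → locker 2  [load 280/370]
  50 → locker 2  [load 330/370]
  40 → locker 2  [load 370/370]
  240 → locker 3 (new)  [load 240/370]
  220 → locker 4 (new)  [load 220/370]
  90 → locker 3  [load 330/370]
4 storage lockers opened.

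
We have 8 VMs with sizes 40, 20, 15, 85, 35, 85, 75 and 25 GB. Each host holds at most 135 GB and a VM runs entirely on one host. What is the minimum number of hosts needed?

Total = 85 + 85 + 75 + 40 + 35 + 25 + 20 + 15 = 380 GB.
Lower bound: ⌈380/135⌉ = 3 hosts.
A packing using 3 hosts:
  host 1: 85 + 40 = 125
  host 2: 85 + 35 + 15 = 135
  host 3: 75 + 25 + 20 = 120
This matches the lower bound, so 3 is optimal.

3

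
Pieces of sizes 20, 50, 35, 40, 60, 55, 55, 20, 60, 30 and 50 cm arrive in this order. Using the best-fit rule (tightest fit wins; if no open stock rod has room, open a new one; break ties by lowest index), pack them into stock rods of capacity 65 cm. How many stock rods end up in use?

9

  20 → stock rod 1 (new)  [load 20/65]
  50 → stock rod 2 (new)  [load 50/65]
  35 → stock rod 1  [load 55/65]
  40 → stock rod 3 (new)  [load 40/65]
  60 → stock rod 4 (new)  [load 60/65]
  55 → stock rod 5 (new)  [load 55/65]
  55 → stock rod 6 (new)  [load 55/65]
  20 → stock rod 3  [load 60/65]
  60 → stock rod 7 (new)  [load 60/65]
  30 → stock rod 8 (new)  [load 30/65]
  50 → stock rod 9 (new)  [load 50/65]
9 stock rods opened.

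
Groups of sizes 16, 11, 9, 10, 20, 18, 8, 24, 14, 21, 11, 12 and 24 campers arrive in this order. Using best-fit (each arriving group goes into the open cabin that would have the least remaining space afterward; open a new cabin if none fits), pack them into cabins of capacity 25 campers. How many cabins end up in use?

  16 → cabin 1 (new)  [load 16/25]
  11 → cabin 2 (new)  [load 11/25]
  9 → cabin 1  [load 25/25]
  10 → cabin 2  [load 21/25]
  20 → cabin 3 (new)  [load 20/25]
  18 → cabin 4 (new)  [load 18/25]
  8 → cabin 5 (new)  [load 8/25]
  24 → cabin 6 (new)  [load 24/25]
  14 → cabin 5  [load 22/25]
  21 → cabin 7 (new)  [load 21/25]
  11 → cabin 8 (new)  [load 11/25]
  12 → cabin 8  [load 23/25]
  24 → cabin 9 (new)  [load 24/25]
9 cabins opened.

9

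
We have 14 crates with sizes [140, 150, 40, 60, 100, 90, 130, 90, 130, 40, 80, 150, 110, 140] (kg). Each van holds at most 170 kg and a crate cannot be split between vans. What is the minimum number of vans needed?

Total = 150 + 150 + 140 + 140 + 130 + 130 + 110 + 100 + 90 + 90 + 80 + 60 + 40 + 40 = 1450 kg.
Lower bound: ⌈1450/170⌉ = 9 vans.
Also, 10 crates each exceed 85 kg, and no two of those can share a van, so at least 10 vans are needed.
A packing using 10 vans:
  van 1: 150 = 150
  van 2: 150 = 150
  van 3: 140 = 140
  van 4: 140 = 140
  van 5: 130 + 40 = 170
  van 6: 130 + 40 = 170
  van 7: 110 + 60 = 170
  van 8: 100 = 100
  van 9: 90 + 80 = 170
  van 10: 90 = 90
This matches the lower bound, so 10 is optimal.

10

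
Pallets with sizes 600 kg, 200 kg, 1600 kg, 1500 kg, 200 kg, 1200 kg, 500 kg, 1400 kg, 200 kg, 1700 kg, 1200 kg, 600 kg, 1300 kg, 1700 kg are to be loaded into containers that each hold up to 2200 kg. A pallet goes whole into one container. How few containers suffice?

Total = 1700 + 1700 + 1600 + 1500 + 1400 + 1300 + 1200 + 1200 + 600 + 600 + 500 + 200 + 200 + 200 = 13900 kg.
Lower bound: ⌈13900/2200⌉ = 7 containers.
Also, 8 pallets each exceed 1100 kg, and no two of those can share a container, so at least 8 containers are needed.
A packing using 8 containers:
  container 1: 1700 + 500 = 2200
  container 2: 1700 + 200 + 200 = 2100
  container 3: 1600 + 600 = 2200
  container 4: 1500 + 600 = 2100
  container 5: 1400 + 200 = 1600
  container 6: 1300 = 1300
  container 7: 1200 = 1200
  container 8: 1200 = 1200
This matches the lower bound, so 8 is optimal.

8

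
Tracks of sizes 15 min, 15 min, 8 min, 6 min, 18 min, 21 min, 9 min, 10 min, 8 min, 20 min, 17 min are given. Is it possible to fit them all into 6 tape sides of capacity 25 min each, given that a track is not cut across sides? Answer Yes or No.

No

Total = 147 min; ⌈147/25⌉ = 6.
The bound of 6 does not rule out 6, but exhaustive search shows no assignment into 6 tape sides of capacity 25 min exists — the minimum is 7.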